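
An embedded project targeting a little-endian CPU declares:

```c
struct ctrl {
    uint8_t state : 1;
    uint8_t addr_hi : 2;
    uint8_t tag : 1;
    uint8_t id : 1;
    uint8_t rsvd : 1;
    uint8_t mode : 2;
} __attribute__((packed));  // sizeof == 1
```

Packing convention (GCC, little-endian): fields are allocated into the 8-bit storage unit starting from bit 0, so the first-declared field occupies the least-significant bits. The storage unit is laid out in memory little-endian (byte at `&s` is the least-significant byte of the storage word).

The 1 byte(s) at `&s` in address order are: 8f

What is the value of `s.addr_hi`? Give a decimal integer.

[0]=0x8f (little-endian) → word 0x8f
state:1 @ bit 0 → (0x8f>>0)&0x1 = 0x1
addr_hi:2 @ bit 1 → (0x8f>>1)&0x3 = 0x3  ←
tag:1 @ bit 3 → (0x8f>>3)&0x1 = 0x1
id:1 @ bit 4 → (0x8f>>4)&0x1 = 0x0
rsvd:1 @ bit 5 → (0x8f>>5)&0x1 = 0x0
mode:2 @ bit 6 → (0x8f>>6)&0x3 = 0x2

3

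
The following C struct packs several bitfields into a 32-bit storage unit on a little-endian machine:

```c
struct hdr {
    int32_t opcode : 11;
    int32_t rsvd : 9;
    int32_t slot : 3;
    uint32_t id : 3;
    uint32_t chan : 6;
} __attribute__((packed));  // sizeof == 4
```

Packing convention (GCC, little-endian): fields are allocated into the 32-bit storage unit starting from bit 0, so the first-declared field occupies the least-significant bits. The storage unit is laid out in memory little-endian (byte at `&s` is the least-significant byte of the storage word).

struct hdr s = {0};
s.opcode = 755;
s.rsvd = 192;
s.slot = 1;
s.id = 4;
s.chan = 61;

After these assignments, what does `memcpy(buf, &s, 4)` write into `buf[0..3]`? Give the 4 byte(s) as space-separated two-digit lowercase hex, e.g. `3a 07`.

opcode:11 = 755 → 0x2f3 << 0 → word 0x000002f3
rsvd:9 = 192 → 0xc0 << 11 → word 0x000602f3
slot:3 = 1 → 0x1 << 20 → word 0x001602f3
id:3 = 4 → 0x4 << 23 → word 0x021602f3
chan:6 = 61 → 0x3d << 26 → word 0xf61602f3
word = 0xf61602f3 → little-endian bytes:
  [0]=0xf3  [1]=0x02  [2]=0x16  [3]=0xf6

f3 02 16 f6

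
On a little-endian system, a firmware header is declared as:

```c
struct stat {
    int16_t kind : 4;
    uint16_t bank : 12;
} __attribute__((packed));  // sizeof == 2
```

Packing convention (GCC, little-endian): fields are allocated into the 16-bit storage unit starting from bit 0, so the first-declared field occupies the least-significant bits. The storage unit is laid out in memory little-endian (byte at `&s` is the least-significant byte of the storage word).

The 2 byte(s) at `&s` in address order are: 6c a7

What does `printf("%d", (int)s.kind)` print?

[0]=0x6c [1]=0xa7 (little-endian) → word 0xa76c
kind:4 @ bit 0 → (0xa76c>>0)&0xf = 0xc  ←
bank:12 @ bit 4 → (0xa76c>>4)&0xfff = 0xa76
kind signed 4b, MSB=1: 12 - 16 = -4

-4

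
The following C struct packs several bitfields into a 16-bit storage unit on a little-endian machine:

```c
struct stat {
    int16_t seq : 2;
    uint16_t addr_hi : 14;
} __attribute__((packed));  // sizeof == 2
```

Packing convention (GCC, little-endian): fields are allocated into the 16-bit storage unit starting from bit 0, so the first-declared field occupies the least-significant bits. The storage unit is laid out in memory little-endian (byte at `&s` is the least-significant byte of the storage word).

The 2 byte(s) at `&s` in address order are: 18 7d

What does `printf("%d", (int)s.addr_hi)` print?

[0]=0x18 [1]=0x7d (little-endian) → word 0x7d18
seq:2 @ bit 0 → (0x7d18>>0)&0x3 = 0x0
addr_hi:14 @ bit 2 → (0x7d18>>2)&0x3fff = 0x1f46  ←

8006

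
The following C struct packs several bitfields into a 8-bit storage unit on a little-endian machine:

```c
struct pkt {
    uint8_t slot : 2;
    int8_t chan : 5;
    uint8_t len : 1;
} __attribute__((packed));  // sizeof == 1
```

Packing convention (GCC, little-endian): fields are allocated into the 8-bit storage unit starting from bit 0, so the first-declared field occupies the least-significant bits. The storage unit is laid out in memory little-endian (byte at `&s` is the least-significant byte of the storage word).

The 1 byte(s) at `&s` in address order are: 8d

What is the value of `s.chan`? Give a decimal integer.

[0]=0x8d (little-endian) → word 0x8d
slot [0+:2] = (word>>0) & 0x3 = 1
chan [2+:5] = (word>>2) & 0x1f = 3  ←
len [7+:1] = (word>>7) & 0x1 = 1
chan signed 5b, MSB=0: value = 3

3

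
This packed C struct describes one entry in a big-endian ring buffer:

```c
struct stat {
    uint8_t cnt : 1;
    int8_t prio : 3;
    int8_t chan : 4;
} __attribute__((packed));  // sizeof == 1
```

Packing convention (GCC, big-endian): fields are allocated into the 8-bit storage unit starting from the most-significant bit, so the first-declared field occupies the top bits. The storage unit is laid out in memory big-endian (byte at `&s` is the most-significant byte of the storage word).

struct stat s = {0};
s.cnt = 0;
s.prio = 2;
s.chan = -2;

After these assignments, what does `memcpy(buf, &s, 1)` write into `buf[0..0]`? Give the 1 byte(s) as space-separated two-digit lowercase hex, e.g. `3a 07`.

2e

cnt (1b) val=0 bits=0x0 at bit 7: 0x00
prio (3b) val=2 bits=0x2 at bit 4: 0x20
chan (4b) val=-2 bits=0xe at bit 0: 0x2e
word = 0x2e → big-endian bytes:
  [0]=0x2e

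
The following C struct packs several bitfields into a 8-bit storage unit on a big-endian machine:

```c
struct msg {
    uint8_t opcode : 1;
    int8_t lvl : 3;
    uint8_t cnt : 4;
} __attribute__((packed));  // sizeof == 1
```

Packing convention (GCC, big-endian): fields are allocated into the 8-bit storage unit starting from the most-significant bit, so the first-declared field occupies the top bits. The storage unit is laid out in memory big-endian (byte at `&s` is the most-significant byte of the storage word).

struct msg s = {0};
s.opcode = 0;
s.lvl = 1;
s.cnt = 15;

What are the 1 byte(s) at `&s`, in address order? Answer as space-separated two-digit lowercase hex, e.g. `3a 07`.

1f

[7+:1] opcode=0 & 0x1 = 0x0; word=0x00
[4+:3] lvl=1 & 0x7 = 0x1; word=0x10
[0+:4] cnt=15 & 0xf = 0xf; word=0x1f
word = 0x1f → big-endian bytes:
  [0]=0x1f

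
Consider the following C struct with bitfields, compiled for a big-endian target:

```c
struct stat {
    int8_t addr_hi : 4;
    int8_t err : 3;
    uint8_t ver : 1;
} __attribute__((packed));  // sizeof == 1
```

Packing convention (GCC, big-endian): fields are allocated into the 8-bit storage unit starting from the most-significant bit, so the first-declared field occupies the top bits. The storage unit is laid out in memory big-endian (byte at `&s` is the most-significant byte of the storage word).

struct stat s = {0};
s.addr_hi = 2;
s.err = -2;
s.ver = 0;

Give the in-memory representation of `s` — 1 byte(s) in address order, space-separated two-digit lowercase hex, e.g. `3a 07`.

2c

addr_hi (4b) val=2 bits=0x2 at bit 4: 0x20
err (3b) val=-2 bits=0x6 at bit 1: 0x2c
ver (1b) val=0 bits=0x0 at bit 0: 0x2c
word = 0x2c → big-endian bytes:
  [0]=0x2c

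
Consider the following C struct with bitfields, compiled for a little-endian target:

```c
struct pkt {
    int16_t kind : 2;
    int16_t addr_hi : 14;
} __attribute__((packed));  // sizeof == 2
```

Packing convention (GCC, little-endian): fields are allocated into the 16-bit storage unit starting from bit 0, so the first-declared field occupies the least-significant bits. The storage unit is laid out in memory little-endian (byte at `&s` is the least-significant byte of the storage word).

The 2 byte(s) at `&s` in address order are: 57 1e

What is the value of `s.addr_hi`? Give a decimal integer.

[0]=0x57 [1]=0x1e (little-endian) → word 0x1e57
kind [0+:2] = (word>>0) & 0x3 = 3
addr_hi [2+:14] = (word>>2) & 0x3fff = 1941  ←
addr_hi signed 14b, MSB=0: value = 1941

1941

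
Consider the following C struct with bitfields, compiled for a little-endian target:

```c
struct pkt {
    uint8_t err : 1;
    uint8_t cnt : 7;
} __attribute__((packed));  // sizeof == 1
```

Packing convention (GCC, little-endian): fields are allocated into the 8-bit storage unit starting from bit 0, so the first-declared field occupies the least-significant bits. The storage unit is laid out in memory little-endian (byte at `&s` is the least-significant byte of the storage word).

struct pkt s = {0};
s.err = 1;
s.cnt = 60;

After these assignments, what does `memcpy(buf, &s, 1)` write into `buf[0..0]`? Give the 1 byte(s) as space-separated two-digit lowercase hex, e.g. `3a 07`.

err:1 = 1 → 0x1 << 0 → word 0x01
cnt:7 = 60 → 0x3c << 1 → word 0x79
word = 0x79 → little-endian bytes:
  [0]=0x79

79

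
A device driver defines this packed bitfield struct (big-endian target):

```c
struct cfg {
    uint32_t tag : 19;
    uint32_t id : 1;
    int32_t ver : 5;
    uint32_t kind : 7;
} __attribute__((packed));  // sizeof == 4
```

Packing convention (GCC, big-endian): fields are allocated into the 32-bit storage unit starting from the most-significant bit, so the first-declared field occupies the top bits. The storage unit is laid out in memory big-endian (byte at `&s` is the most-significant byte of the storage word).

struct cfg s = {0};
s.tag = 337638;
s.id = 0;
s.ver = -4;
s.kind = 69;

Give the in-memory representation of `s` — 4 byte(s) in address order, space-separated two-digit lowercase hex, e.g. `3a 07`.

[13+:19] tag=337638 & 0x7ffff = 0x526e6; word=0xa4dcc000
[12+:1] id=0 & 0x1 = 0x0; word=0xa4dcc000
[7+:5] ver=-4 & 0x1f = 0x1c; word=0xa4dcce00
[0+:7] kind=69 & 0x7f = 0x45; word=0xa4dcce45
word = 0xa4dcce45 → big-endian bytes:
  [0]=0xa4  [1]=0xdc  [2]=0xce  [3]=0x45

a4 dc ce 45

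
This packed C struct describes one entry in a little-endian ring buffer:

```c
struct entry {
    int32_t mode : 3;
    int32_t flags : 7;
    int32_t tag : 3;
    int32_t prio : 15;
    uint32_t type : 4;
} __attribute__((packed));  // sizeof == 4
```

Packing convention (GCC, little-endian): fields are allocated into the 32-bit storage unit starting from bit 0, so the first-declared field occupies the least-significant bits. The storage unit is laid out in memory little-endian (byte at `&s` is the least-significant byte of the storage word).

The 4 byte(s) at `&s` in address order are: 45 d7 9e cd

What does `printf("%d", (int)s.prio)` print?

[0]=0x45 [1]=0xd7 [2]=0x9e [3]=0xcd (little-endian) → word 0xcd9ed745
mode:3 @ bit 0 → (0xcd9ed745>>0)&0x7 = 0x5
flags:7 @ bit 3 → (0xcd9ed745>>3)&0x7f = 0x68
tag:3 @ bit 10 → (0xcd9ed745>>10)&0x7 = 0x5
prio:15 @ bit 13 → (0xcd9ed745>>13)&0x7fff = 0x6cf6  ←
type:4 @ bit 28 → (0xcd9ed745>>28)&0xf = 0xc
prio signed 15b, MSB=1: 27894 - 32768 = -4874

-4874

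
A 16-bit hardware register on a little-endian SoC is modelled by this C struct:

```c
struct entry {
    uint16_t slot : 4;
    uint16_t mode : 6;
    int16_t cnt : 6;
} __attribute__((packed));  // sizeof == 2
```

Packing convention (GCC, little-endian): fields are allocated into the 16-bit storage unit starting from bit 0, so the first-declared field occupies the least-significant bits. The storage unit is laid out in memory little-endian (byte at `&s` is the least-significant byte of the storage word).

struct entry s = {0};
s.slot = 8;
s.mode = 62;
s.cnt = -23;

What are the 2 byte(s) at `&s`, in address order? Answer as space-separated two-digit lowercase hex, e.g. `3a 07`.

[0+:4] slot=8 & 0xf = 0x8; word=0x0008
[4+:6] mode=62 & 0x3f = 0x3e; word=0x03e8
[10+:6] cnt=-23 & 0x3f = 0x29; word=0xa7e8
word = 0xa7e8 → little-endian bytes:
  [0]=0xe8  [1]=0xa7

e8 a7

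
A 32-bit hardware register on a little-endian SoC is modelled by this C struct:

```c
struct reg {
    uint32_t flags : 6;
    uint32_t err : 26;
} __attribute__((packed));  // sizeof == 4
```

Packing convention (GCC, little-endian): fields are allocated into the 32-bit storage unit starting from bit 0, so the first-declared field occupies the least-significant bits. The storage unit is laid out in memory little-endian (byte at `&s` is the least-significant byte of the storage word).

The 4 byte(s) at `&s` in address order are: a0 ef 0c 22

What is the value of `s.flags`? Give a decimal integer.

32

[0]=0xa0 [1]=0xef [2]=0x0c [3]=0x22 (little-endian) → word 0x220cefa0
flags:6 @ bit 0 → (0x220cefa0>>0)&0x3f = 0x20  ←
err:26 @ bit 6 → (0x220cefa0>>6)&0x3ffffff = 0x8833be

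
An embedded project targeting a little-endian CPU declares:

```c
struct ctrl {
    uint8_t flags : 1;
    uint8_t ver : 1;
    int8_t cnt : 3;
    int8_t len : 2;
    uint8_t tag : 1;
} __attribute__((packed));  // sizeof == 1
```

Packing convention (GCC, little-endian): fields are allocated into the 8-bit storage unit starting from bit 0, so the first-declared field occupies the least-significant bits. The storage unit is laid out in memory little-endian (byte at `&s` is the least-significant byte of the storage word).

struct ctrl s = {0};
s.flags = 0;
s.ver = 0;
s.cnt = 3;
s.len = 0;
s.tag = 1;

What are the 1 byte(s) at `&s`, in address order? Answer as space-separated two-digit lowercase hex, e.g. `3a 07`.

8c

[0+:1] flags=0 & 0x1 = 0x0; word=0x00
[1+:1] ver=0 & 0x1 = 0x0; word=0x00
[2+:3] cnt=3 & 0x7 = 0x3; word=0x0c
[5+:2] len=0 & 0x3 = 0x0; word=0x0c
[7+:1] tag=1 & 0x1 = 0x1; word=0x8c
word = 0x8c → little-endian bytes:
  [0]=0x8c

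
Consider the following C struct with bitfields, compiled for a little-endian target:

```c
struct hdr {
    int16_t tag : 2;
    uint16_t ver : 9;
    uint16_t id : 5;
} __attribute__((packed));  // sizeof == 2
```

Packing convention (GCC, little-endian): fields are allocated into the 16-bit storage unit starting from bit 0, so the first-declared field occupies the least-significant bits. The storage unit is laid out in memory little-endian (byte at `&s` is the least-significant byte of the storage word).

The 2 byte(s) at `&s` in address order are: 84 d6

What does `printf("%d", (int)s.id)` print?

26

[0]=0x84 [1]=0xd6 (little-endian) → word 0xd684
tag:2 @ bit 0 → (0xd684>>0)&0x3 = 0x0
ver:9 @ bit 2 → (0xd684>>2)&0x1ff = 0x1a1
id:5 @ bit 11 → (0xd684>>11)&0x1f = 0x1a  ←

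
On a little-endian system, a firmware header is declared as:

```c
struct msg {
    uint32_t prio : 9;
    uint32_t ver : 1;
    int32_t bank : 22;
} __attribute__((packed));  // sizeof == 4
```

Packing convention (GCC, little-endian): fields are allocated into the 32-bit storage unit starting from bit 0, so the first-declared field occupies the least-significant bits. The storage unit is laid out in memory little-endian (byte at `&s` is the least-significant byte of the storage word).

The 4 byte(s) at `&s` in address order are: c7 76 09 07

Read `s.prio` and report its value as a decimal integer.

[0]=0xc7 [1]=0x76 [2]=0x09 [3]=0x07 (little-endian) → word 0x070976c7
prio [0+:9] = (word>>0) & 0x1ff = 199  ←
ver [9+:1] = (word>>9) & 0x1 = 1
bank [10+:22] = (word>>10) & 0x3fffff = 115293

199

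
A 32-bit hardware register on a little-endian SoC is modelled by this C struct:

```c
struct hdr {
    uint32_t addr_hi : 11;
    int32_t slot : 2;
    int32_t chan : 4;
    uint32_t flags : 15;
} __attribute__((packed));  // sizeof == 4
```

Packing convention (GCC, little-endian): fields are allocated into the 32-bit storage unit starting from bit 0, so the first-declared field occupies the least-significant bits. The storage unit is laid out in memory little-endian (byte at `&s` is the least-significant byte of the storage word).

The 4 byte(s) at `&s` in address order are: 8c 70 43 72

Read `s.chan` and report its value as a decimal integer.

[0]=0x8c [1]=0x70 [2]=0x43 [3]=0x72 (little-endian) → word 0x7243708c
addr_hi [0+:11] = (word>>0) & 0x7ff = 140
slot [11+:2] = (word>>11) & 0x3 = 2
chan [13+:4] = (word>>13) & 0xf = 11  ←
flags [17+:15] = (word>>17) & 0x7fff = 14625
chan signed 4b, MSB=1: 11 - 16 = -5

-5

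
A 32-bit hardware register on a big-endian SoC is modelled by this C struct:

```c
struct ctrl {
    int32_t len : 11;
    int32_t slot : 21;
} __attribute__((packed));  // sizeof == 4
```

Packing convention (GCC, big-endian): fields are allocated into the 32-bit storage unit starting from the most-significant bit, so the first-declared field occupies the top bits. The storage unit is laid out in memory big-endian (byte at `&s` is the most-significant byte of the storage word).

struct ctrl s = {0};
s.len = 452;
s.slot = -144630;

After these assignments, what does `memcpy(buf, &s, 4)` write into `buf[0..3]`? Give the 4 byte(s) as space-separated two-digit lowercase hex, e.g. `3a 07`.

38 9d cb 0a

[21+:11] len=452 & 0x7ff = 0x1c4; word=0x38800000
[0+:21] slot=-144630 & 0x1fffff = 0x1dcb0a; word=0x389dcb0a
word = 0x389dcb0a → big-endian bytes:
  [0]=0x38  [1]=0x9d  [2]=0xcb  [3]=0x0a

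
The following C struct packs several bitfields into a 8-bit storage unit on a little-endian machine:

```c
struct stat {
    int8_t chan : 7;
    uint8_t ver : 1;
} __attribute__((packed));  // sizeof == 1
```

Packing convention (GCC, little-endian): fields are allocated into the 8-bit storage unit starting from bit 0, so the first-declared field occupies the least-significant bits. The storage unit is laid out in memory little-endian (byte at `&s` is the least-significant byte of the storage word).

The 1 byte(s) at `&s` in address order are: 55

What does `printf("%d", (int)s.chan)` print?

[0]=0x55 (little-endian) → word 0x55
chan [0+:7] = (word>>0) & 0x7f = 85  ←
ver [7+:1] = (word>>7) & 0x1 = 0
chan signed 7b, MSB=1: 85 - 128 = -43

-43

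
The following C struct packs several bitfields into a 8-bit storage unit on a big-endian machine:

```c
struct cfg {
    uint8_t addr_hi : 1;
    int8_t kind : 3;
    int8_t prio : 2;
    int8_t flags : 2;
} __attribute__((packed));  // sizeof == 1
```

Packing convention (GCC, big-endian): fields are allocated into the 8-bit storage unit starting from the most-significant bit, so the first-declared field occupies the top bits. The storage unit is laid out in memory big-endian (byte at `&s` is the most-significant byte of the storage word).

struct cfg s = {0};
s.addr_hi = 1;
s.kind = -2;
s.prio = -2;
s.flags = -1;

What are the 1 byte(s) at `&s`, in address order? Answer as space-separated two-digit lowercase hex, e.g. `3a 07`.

addr_hi:1 = 1 → 0x1 << 7 → word 0x80
kind:3 = -2 → 0x6 << 4 → word 0xe0
prio:2 = -2 → 0x2 << 2 → word 0xe8
flags:2 = -1 → 0x3 << 0 → word 0xeb
word = 0xeb → big-endian bytes:
  [0]=0xeb

eb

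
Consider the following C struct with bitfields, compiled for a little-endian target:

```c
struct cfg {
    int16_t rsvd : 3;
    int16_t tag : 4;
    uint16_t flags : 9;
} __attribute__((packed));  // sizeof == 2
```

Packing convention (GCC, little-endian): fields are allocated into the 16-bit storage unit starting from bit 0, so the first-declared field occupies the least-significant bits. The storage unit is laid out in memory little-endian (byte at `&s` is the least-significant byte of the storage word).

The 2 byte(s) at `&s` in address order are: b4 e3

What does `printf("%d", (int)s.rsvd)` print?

-4

[0]=0xb4 [1]=0xe3 (little-endian) → word 0xe3b4
rsvd:3 @ bit 0 → (0xe3b4>>0)&0x7 = 0x4  ←
tag:4 @ bit 3 → (0xe3b4>>3)&0xf = 0x6
flags:9 @ bit 7 → (0xe3b4>>7)&0x1ff = 0x1c7
rsvd signed 3b, MSB=1: 4 - 8 = -4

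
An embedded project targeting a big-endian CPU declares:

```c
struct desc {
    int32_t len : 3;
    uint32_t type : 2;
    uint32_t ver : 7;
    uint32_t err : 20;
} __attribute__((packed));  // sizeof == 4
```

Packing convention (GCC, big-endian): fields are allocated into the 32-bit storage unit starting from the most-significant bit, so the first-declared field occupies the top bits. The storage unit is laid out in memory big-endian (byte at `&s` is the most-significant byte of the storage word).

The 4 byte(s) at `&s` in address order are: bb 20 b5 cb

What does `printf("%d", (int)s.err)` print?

[0]=0xbb [1]=0x20 [2]=0xb5 [3]=0xcb (big-endian) → word 0xbb20b5cb
len [29+:3] = (word>>29) & 0x7 = 5
type [27+:2] = (word>>27) & 0x3 = 3
ver [20+:7] = (word>>20) & 0x7f = 50
err [0+:20] = (word>>0) & 0xfffff = 46539  ←

46539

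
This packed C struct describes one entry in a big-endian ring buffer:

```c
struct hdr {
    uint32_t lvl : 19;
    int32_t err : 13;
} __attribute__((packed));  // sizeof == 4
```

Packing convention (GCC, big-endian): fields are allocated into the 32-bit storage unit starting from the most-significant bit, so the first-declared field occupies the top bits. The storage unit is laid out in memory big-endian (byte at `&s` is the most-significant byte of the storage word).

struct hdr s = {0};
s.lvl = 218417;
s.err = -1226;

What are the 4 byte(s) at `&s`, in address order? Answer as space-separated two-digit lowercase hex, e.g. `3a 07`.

6a a6 3b 36

[13+:19] lvl=218417 & 0x7ffff = 0x35531; word=0x6aa62000
[0+:13] err=-1226 & 0x1fff = 0x1b36; word=0x6aa63b36
word = 0x6aa63b36 → big-endian bytes:
  [0]=0x6a  [1]=0xa6  [2]=0x3b  [3]=0x36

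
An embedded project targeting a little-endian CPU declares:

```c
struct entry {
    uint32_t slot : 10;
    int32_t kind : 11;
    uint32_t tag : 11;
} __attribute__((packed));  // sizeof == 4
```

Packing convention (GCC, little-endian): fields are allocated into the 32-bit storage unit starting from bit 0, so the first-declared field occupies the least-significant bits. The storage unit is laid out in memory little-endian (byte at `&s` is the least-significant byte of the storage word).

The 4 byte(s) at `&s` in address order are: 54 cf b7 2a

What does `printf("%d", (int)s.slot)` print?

[0]=0x54 [1]=0xcf [2]=0xb7 [3]=0x2a (little-endian) → word 0x2ab7cf54
slot [0+:10] = (word>>0) & 0x3ff = 852  ←
kind [10+:11] = (word>>10) & 0x7ff = 1523
tag [21+:11] = (word>>21) & 0x7ff = 341

852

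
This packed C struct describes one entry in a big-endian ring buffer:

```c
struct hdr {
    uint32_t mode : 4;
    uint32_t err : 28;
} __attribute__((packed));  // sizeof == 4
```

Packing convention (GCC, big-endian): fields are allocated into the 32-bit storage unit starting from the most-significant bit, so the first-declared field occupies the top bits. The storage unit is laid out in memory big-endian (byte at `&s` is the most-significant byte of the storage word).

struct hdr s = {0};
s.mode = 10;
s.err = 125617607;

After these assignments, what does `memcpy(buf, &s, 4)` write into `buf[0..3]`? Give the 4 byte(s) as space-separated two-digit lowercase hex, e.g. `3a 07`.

mode (4b) val=10 bits=0xa at bit 28: 0xa0000000
err (28b) val=125617607 bits=0x77cc5c7 at bit 0: 0xa77cc5c7
word = 0xa77cc5c7 → big-endian bytes:
  [0]=0xa7  [1]=0x7c  [2]=0xc5  [3]=0xc7

a7 7c c5 c7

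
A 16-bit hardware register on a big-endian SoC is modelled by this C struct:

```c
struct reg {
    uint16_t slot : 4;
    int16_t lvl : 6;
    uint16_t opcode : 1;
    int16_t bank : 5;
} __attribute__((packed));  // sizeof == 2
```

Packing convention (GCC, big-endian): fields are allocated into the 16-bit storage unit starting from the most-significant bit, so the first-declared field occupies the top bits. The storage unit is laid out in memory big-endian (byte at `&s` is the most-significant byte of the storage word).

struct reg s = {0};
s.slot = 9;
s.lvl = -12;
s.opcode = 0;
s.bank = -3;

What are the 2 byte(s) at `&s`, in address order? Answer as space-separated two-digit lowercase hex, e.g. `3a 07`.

9d 1d

slot:4 = 9 → 0x9 << 12 → word 0x9000
lvl:6 = -12 → 0x34 << 6 → word 0x9d00
opcode:1 = 0 → 0x0 << 5 → word 0x9d00
bank:5 = -3 → 0x1d << 0 → word 0x9d1d
word = 0x9d1d → big-endian bytes:
  [0]=0x9d  [1]=0x1d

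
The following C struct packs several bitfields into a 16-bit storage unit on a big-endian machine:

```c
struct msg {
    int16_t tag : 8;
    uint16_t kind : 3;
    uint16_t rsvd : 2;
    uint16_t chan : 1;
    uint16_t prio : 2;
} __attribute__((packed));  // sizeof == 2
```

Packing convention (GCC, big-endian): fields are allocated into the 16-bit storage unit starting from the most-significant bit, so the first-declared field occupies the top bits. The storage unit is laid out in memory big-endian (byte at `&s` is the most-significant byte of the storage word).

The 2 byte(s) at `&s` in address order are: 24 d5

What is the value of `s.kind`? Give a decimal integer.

6

[0]=0x24 [1]=0xd5 (big-endian) → word 0x24d5
tag:8 @ bit 8 → (0x24d5>>8)&0xff = 0x24
kind:3 @ bit 5 → (0x24d5>>5)&0x7 = 0x6  ←
rsvd:2 @ bit 3 → (0x24d5>>3)&0x3 = 0x2
chan:1 @ bit 2 → (0x24d5>>2)&0x1 = 0x1
prio:2 @ bit 0 → (0x24d5>>0)&0x3 = 0x1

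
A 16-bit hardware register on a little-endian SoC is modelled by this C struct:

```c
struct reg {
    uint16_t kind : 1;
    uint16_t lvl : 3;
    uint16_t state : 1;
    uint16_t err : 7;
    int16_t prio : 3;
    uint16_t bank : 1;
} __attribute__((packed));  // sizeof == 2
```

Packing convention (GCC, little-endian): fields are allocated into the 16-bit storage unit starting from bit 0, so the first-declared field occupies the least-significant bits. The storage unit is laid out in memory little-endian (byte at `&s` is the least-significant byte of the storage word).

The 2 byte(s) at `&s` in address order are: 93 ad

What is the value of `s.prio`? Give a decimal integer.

[0]=0x93 [1]=0xad (little-endian) → word 0xad93
kind [0+:1] = (word>>0) & 0x1 = 1
lvl [1+:3] = (word>>1) & 0x7 = 1
state [4+:1] = (word>>4) & 0x1 = 1
err [5+:7] = (word>>5) & 0x7f = 108
prio [12+:3] = (word>>12) & 0x7 = 2  ←
bank [15+:1] = (word>>15) & 0x1 = 1
prio signed 3b, MSB=0: value = 2

2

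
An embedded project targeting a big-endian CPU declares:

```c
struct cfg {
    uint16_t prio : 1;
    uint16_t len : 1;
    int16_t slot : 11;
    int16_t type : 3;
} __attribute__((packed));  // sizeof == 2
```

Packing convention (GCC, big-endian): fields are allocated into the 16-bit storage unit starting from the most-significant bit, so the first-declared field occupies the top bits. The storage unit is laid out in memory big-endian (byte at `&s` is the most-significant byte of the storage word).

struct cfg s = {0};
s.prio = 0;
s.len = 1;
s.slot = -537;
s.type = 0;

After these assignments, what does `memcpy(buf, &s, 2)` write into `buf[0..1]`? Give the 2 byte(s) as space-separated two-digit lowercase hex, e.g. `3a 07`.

prio (1b) val=0 bits=0x0 at bit 15: 0x0000
len (1b) val=1 bits=0x1 at bit 14: 0x4000
slot (11b) val=-537 bits=0x5e7 at bit 3: 0x6f38
type (3b) val=0 bits=0x0 at bit 0: 0x6f38
word = 0x6f38 → big-endian bytes:
  [0]=0x6f  [1]=0x38

6f 38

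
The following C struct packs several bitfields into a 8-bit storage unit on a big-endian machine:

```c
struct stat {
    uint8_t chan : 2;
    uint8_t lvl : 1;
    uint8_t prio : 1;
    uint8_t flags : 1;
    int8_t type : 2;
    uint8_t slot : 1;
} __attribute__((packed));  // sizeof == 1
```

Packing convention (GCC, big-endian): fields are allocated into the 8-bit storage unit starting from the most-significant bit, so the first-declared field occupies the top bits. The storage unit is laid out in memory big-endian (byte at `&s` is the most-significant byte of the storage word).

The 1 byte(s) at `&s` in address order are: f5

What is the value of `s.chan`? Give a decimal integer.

3

[0]=0xf5 (big-endian) → word 0xf5
chan:2 @ bit 6 → (0xf5>>6)&0x3 = 0x3  ←
lvl:1 @ bit 5 → (0xf5>>5)&0x1 = 0x1
prio:1 @ bit 4 → (0xf5>>4)&0x1 = 0x1
flags:1 @ bit 3 → (0xf5>>3)&0x1 = 0x0
type:2 @ bit 1 → (0xf5>>1)&0x3 = 0x2
slot:1 @ bit 0 → (0xf5>>0)&0x1 = 0x1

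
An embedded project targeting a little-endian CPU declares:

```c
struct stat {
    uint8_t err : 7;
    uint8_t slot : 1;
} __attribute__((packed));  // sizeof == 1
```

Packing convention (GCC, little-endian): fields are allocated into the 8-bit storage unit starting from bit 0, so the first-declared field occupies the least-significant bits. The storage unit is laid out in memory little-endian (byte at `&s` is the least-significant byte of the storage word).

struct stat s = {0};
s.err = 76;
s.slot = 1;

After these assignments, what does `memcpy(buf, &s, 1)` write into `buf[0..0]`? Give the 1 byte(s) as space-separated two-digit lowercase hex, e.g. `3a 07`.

cc

err:7 = 76 → 0x4c << 0 → word 0x4c
slot:1 = 1 → 0x1 << 7 → word 0xcc
word = 0xcc → little-endian bytes:
  [0]=0xcc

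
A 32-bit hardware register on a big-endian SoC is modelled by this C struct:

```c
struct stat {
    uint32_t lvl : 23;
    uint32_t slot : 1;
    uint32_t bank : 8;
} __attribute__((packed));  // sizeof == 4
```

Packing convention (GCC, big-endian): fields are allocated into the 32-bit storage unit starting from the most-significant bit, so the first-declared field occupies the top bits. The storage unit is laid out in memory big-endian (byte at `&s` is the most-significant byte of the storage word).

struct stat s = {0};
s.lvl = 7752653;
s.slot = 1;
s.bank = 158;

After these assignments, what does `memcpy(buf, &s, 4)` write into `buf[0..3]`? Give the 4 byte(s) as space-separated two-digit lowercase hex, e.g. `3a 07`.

lvl (23b) val=7752653 bits=0x764bcd at bit 9: 0xec979a00
slot (1b) val=1 bits=0x1 at bit 8: 0xec979b00
bank (8b) val=158 bits=0x9e at bit 0: 0xec979b9e
word = 0xec979b9e → big-endian bytes:
  [0]=0xec  [1]=0x97  [2]=0x9b  [3]=0x9e

ec 97 9b 9e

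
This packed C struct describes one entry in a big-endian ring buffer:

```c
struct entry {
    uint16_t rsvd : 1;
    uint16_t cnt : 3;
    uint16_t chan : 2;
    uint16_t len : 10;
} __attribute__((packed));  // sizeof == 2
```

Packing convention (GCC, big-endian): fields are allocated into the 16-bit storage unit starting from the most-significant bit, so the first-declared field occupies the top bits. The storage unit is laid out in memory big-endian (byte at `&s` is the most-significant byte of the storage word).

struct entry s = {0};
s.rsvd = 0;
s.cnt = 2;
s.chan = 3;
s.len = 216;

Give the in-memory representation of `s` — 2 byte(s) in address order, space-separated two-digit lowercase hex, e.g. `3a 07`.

2c d8

[15+:1] rsvd=0 & 0x1 = 0x0; word=0x0000
[12+:3] cnt=2 & 0x7 = 0x2; word=0x2000
[10+:2] chan=3 & 0x3 = 0x3; word=0x2c00
[0+:10] len=216 & 0x3ff = 0xd8; word=0x2cd8
word = 0x2cd8 → big-endian bytes:
  [0]=0x2c  [1]=0xd8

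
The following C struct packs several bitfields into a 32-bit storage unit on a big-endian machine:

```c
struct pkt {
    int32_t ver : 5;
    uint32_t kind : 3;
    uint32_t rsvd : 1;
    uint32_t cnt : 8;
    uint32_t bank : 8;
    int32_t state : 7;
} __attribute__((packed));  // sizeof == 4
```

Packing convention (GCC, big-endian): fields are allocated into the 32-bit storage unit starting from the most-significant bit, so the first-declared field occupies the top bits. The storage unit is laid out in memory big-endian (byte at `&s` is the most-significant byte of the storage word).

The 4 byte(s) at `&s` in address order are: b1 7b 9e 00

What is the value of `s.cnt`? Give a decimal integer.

[0]=0xb1 [1]=0x7b [2]=0x9e [3]=0x00 (big-endian) → word 0xb17b9e00
ver [27+:5] = (word>>27) & 0x1f = 22
kind [24+:3] = (word>>24) & 0x7 = 1
rsvd [23+:1] = (word>>23) & 0x1 = 0
cnt [15+:8] = (word>>15) & 0xff = 247  ←
bank [7+:8] = (word>>7) & 0xff = 60
state [0+:7] = (word>>0) & 0x7f = 0

247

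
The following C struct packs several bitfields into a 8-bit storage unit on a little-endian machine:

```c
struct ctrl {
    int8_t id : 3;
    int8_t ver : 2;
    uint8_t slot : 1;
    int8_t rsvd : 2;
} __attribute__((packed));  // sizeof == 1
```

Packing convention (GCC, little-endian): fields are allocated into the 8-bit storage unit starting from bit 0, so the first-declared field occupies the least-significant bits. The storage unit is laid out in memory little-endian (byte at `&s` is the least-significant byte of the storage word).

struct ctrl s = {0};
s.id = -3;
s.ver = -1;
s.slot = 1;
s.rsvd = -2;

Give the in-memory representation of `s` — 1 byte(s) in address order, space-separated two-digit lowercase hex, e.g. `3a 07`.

bd

id:3 = -3 → 0x5 << 0 → word 0x05
ver:2 = -1 → 0x3 << 3 → word 0x1d
slot:1 = 1 → 0x1 << 5 → word 0x3d
rsvd:2 = -2 → 0x2 << 6 → word 0xbd
word = 0xbd → little-endian bytes:
  [0]=0xbd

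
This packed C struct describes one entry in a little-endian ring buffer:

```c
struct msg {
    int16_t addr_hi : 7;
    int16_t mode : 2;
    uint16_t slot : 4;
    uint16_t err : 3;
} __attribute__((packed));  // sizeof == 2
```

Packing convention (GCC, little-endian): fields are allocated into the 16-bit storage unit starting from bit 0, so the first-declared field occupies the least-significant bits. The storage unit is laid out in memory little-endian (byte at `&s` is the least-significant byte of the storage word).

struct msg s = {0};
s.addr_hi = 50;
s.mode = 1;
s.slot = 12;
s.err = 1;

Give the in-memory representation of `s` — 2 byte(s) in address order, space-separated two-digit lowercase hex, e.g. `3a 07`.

b2 38

addr_hi:7 = 50 → 0x32 << 0 → word 0x0032
mode:2 = 1 → 0x1 << 7 → word 0x00b2
slot:4 = 12 → 0xc << 9 → word 0x18b2
err:3 = 1 → 0x1 << 13 → word 0x38b2
word = 0x38b2 → little-endian bytes:
  [0]=0xb2  [1]=0x38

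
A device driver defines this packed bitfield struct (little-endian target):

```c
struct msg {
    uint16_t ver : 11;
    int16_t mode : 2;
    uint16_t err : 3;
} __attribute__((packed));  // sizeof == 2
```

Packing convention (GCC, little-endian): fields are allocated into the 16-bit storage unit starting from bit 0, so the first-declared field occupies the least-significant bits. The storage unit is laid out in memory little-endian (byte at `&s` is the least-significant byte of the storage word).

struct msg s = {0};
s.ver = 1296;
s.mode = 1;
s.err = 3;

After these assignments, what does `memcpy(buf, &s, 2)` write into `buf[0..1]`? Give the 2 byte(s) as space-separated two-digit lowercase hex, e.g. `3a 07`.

[0+:11] ver=1296 & 0x7ff = 0x510; word=0x0510
[11+:2] mode=1 & 0x3 = 0x1; word=0x0d10
[13+:3] err=3 & 0x7 = 0x3; word=0x6d10
word = 0x6d10 → little-endian bytes:
  [0]=0x10  [1]=0x6d

10 6d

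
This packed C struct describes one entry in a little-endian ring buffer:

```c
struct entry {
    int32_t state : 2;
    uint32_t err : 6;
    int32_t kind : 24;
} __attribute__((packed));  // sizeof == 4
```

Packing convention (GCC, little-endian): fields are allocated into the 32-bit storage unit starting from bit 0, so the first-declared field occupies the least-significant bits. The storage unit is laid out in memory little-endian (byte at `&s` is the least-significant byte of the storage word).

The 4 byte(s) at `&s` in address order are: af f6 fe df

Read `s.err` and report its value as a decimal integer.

43

[0]=0xaf [1]=0xf6 [2]=0xfe [3]=0xdf (little-endian) → word 0xdffef6af
state:2 @ bit 0 → (0xdffef6af>>0)&0x3 = 0x3
err:6 @ bit 2 → (0xdffef6af>>2)&0x3f = 0x2b  ←
kind:24 @ bit 8 → (0xdffef6af>>8)&0xffffff = 0xdffef6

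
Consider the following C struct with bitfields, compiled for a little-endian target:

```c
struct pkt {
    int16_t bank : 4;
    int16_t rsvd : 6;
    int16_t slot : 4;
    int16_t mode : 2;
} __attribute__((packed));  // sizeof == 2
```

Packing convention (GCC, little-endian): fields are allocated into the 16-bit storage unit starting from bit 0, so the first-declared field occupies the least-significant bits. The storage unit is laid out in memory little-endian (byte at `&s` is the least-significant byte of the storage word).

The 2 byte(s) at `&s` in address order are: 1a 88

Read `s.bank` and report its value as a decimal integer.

[0]=0x1a [1]=0x88 (little-endian) → word 0x881a
bank [0+:4] = (word>>0) & 0xf = 10  ←
rsvd [4+:6] = (word>>4) & 0x3f = 1
slot [10+:4] = (word>>10) & 0xf = 2
mode [14+:2] = (word>>14) & 0x3 = 2
bank signed 4b, MSB=1: 10 - 16 = -6

-6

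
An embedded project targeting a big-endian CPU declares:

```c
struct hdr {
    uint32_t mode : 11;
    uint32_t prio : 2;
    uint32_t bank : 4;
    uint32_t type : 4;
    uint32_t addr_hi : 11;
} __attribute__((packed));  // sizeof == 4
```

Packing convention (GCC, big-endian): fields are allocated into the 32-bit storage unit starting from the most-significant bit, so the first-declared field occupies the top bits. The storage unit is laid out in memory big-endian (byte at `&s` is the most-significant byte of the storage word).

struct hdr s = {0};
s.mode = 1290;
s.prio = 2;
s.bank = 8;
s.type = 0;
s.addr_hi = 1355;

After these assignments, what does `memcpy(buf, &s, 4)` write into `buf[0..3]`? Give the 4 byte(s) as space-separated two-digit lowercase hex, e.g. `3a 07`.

mode (11b) val=1290 bits=0x50a at bit 21: 0xa1400000
prio (2b) val=2 bits=0x2 at bit 19: 0xa1500000
bank (4b) val=8 bits=0x8 at bit 15: 0xa1540000
type (4b) val=0 bits=0x0 at bit 11: 0xa1540000
addr_hi (11b) val=1355 bits=0x54b at bit 0: 0xa154054b
word = 0xa154054b → big-endian bytes:
  [0]=0xa1  [1]=0x54  [2]=0x05  [3]=0x4b

a1 54 05 4b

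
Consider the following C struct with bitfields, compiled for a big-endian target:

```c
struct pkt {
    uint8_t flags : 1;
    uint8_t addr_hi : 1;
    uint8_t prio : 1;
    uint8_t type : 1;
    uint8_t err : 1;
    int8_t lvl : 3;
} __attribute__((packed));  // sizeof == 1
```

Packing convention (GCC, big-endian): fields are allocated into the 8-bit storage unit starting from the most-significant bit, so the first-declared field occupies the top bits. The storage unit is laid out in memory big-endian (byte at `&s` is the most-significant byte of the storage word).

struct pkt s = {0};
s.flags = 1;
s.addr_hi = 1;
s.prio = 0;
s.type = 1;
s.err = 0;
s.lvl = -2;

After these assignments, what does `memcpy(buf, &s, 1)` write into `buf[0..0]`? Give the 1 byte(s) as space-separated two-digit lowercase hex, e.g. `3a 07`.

flags (1b) val=1 bits=0x1 at bit 7: 0x80
addr_hi (1b) val=1 bits=0x1 at bit 6: 0xc0
prio (1b) val=0 bits=0x0 at bit 5: 0xc0
type (1b) val=1 bits=0x1 at bit 4: 0xd0
err (1b) val=0 bits=0x0 at bit 3: 0xd0
lvl (3b) val=-2 bits=0x6 at bit 0: 0xd6
word = 0xd6 → big-endian bytes:
  [0]=0xd6

d6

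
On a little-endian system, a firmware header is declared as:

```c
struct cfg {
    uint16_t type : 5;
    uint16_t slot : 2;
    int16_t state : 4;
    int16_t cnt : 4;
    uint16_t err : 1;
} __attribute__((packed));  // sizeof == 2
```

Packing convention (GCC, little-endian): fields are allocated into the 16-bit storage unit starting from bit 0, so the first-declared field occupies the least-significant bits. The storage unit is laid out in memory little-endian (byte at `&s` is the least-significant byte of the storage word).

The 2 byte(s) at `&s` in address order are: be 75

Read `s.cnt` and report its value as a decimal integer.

-2

[0]=0xbe [1]=0x75 (little-endian) → word 0x75be
type [0+:5] = (word>>0) & 0x1f = 30
slot [5+:2] = (word>>5) & 0x3 = 1
state [7+:4] = (word>>7) & 0xf = 11
cnt [11+:4] = (word>>11) & 0xf = 14  ←
err [15+:1] = (word>>15) & 0x1 = 0
cnt signed 4b, MSB=1: 14 - 16 = -2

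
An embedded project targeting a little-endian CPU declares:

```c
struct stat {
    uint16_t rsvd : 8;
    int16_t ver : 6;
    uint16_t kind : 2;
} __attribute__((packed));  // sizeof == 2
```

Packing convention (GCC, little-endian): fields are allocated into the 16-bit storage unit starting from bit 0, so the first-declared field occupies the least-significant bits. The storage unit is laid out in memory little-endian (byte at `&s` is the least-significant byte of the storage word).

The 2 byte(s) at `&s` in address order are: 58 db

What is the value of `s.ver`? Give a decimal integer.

27

[0]=0x58 [1]=0xdb (little-endian) → word 0xdb58
rsvd:8 @ bit 0 → (0xdb58>>0)&0xff = 0x58
ver:6 @ bit 8 → (0xdb58>>8)&0x3f = 0x1b  ←
kind:2 @ bit 14 → (0xdb58>>14)&0x3 = 0x3
ver signed 6b, MSB=0: value = 27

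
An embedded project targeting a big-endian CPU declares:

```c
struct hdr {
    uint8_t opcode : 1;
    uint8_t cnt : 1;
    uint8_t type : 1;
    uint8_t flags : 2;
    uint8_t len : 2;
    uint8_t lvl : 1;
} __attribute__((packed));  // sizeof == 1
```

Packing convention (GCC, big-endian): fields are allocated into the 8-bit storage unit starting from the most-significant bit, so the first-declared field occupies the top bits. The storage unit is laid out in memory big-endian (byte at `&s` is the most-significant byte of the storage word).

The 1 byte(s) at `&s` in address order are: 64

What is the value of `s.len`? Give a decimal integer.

2

[0]=0x64 (big-endian) → word 0x64
opcode:1 @ bit 7 → (0x64>>7)&0x1 = 0x0
cnt:1 @ bit 6 → (0x64>>6)&0x1 = 0x1
type:1 @ bit 5 → (0x64>>5)&0x1 = 0x1
flags:2 @ bit 3 → (0x64>>3)&0x3 = 0x0
len:2 @ bit 1 → (0x64>>1)&0x3 = 0x2  ←
lvl:1 @ bit 0 → (0x64>>0)&0x1 = 0x0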